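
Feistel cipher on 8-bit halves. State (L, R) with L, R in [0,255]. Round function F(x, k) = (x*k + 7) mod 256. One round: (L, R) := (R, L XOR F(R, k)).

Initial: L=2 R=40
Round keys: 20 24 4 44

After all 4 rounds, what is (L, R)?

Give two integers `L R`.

Answer: 70 88

Derivation:
Round 1 (k=20): L=40 R=37
Round 2 (k=24): L=37 R=87
Round 3 (k=4): L=87 R=70
Round 4 (k=44): L=70 R=88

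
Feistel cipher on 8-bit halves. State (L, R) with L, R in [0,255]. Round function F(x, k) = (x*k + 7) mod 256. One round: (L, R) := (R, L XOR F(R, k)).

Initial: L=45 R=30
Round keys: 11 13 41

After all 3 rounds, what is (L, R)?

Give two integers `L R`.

Answer: 77 32

Derivation:
Round 1 (k=11): L=30 R=124
Round 2 (k=13): L=124 R=77
Round 3 (k=41): L=77 R=32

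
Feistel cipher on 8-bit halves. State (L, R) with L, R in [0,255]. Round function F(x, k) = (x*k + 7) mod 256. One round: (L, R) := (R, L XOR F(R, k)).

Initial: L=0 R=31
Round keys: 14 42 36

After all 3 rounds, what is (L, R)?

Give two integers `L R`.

Round 1 (k=14): L=31 R=185
Round 2 (k=42): L=185 R=126
Round 3 (k=36): L=126 R=6

Answer: 126 6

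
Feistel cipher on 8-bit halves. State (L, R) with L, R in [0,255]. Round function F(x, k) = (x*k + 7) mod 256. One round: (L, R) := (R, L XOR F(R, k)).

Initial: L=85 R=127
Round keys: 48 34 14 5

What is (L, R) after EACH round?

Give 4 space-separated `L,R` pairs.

Round 1 (k=48): L=127 R=130
Round 2 (k=34): L=130 R=52
Round 3 (k=14): L=52 R=93
Round 4 (k=5): L=93 R=236

Answer: 127,130 130,52 52,93 93,236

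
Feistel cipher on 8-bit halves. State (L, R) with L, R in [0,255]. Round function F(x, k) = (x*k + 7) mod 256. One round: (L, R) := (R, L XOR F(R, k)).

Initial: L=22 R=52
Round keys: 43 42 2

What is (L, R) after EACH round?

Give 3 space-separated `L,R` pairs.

Answer: 52,213 213,205 205,116

Derivation:
Round 1 (k=43): L=52 R=213
Round 2 (k=42): L=213 R=205
Round 3 (k=2): L=205 R=116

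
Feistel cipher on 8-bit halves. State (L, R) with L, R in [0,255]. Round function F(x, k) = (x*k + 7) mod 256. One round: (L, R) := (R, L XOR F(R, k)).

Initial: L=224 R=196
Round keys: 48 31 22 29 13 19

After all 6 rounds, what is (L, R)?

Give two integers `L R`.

Answer: 158 90

Derivation:
Round 1 (k=48): L=196 R=39
Round 2 (k=31): L=39 R=4
Round 3 (k=22): L=4 R=120
Round 4 (k=29): L=120 R=155
Round 5 (k=13): L=155 R=158
Round 6 (k=19): L=158 R=90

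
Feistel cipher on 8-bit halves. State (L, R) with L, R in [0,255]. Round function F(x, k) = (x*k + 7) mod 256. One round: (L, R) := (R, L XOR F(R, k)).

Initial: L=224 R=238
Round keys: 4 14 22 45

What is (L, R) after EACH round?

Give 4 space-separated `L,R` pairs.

Answer: 238,95 95,215 215,222 222,218

Derivation:
Round 1 (k=4): L=238 R=95
Round 2 (k=14): L=95 R=215
Round 3 (k=22): L=215 R=222
Round 4 (k=45): L=222 R=218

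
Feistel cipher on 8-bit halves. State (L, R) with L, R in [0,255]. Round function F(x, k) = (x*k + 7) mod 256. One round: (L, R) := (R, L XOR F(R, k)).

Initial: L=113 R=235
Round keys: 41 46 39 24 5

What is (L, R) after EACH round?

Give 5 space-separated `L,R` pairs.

Answer: 235,219 219,138 138,214 214,157 157,206

Derivation:
Round 1 (k=41): L=235 R=219
Round 2 (k=46): L=219 R=138
Round 3 (k=39): L=138 R=214
Round 4 (k=24): L=214 R=157
Round 5 (k=5): L=157 R=206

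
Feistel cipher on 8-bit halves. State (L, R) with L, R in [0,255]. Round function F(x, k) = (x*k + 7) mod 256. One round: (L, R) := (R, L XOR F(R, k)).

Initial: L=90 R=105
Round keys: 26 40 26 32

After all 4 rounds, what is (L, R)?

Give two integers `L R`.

Round 1 (k=26): L=105 R=235
Round 2 (k=40): L=235 R=214
Round 3 (k=26): L=214 R=40
Round 4 (k=32): L=40 R=209

Answer: 40 209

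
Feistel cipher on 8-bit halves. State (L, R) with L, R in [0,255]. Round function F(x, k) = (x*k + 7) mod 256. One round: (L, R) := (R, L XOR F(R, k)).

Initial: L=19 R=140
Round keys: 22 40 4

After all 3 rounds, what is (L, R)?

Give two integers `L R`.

Round 1 (k=22): L=140 R=28
Round 2 (k=40): L=28 R=235
Round 3 (k=4): L=235 R=175

Answer: 235 175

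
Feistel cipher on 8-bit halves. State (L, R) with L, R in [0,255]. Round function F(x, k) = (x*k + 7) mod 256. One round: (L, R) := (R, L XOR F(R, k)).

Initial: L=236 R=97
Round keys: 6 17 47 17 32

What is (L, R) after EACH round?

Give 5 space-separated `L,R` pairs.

Answer: 97,161 161,217 217,127 127,175 175,152

Derivation:
Round 1 (k=6): L=97 R=161
Round 2 (k=17): L=161 R=217
Round 3 (k=47): L=217 R=127
Round 4 (k=17): L=127 R=175
Round 5 (k=32): L=175 R=152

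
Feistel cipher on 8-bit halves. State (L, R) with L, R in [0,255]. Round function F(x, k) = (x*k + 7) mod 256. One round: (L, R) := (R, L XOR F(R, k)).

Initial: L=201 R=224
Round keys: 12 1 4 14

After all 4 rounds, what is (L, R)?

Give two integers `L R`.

Answer: 149 152

Derivation:
Round 1 (k=12): L=224 R=78
Round 2 (k=1): L=78 R=181
Round 3 (k=4): L=181 R=149
Round 4 (k=14): L=149 R=152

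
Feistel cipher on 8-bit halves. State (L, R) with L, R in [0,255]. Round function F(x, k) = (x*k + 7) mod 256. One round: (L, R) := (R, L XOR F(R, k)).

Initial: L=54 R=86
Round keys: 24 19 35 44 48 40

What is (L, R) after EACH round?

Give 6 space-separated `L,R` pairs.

Answer: 86,33 33,44 44,42 42,19 19,189 189,156

Derivation:
Round 1 (k=24): L=86 R=33
Round 2 (k=19): L=33 R=44
Round 3 (k=35): L=44 R=42
Round 4 (k=44): L=42 R=19
Round 5 (k=48): L=19 R=189
Round 6 (k=40): L=189 R=156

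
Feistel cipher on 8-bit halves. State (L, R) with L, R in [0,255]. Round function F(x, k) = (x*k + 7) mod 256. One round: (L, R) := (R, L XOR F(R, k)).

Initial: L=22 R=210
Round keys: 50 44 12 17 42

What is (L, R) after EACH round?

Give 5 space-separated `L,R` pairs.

Answer: 210,29 29,209 209,206 206,100 100,161

Derivation:
Round 1 (k=50): L=210 R=29
Round 2 (k=44): L=29 R=209
Round 3 (k=12): L=209 R=206
Round 4 (k=17): L=206 R=100
Round 5 (k=42): L=100 R=161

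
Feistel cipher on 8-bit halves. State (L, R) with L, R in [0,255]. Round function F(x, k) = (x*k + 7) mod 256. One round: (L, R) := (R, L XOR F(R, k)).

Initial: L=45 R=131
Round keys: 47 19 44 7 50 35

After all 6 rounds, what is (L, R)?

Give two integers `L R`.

Round 1 (k=47): L=131 R=57
Round 2 (k=19): L=57 R=193
Round 3 (k=44): L=193 R=10
Round 4 (k=7): L=10 R=140
Round 5 (k=50): L=140 R=85
Round 6 (k=35): L=85 R=42

Answer: 85 42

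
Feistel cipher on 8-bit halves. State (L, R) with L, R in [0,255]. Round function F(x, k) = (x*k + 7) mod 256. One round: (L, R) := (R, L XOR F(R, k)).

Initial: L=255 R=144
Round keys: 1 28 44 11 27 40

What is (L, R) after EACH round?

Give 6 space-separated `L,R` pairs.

Answer: 144,104 104,247 247,19 19,47 47,239 239,112

Derivation:
Round 1 (k=1): L=144 R=104
Round 2 (k=28): L=104 R=247
Round 3 (k=44): L=247 R=19
Round 4 (k=11): L=19 R=47
Round 5 (k=27): L=47 R=239
Round 6 (k=40): L=239 R=112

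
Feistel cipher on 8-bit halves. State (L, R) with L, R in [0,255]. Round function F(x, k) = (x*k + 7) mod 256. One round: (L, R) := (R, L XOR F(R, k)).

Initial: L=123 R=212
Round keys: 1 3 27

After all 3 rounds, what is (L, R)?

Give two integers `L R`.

Round 1 (k=1): L=212 R=160
Round 2 (k=3): L=160 R=51
Round 3 (k=27): L=51 R=200

Answer: 51 200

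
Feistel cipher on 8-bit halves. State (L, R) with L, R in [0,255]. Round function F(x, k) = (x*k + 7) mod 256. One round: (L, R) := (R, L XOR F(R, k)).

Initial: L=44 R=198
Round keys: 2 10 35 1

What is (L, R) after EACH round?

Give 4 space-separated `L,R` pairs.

Answer: 198,191 191,187 187,39 39,149

Derivation:
Round 1 (k=2): L=198 R=191
Round 2 (k=10): L=191 R=187
Round 3 (k=35): L=187 R=39
Round 4 (k=1): L=39 R=149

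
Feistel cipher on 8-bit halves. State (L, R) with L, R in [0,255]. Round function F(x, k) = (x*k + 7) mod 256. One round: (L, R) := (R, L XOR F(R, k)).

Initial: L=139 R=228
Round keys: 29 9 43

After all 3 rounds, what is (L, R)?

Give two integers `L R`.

Round 1 (k=29): L=228 R=80
Round 2 (k=9): L=80 R=51
Round 3 (k=43): L=51 R=200

Answer: 51 200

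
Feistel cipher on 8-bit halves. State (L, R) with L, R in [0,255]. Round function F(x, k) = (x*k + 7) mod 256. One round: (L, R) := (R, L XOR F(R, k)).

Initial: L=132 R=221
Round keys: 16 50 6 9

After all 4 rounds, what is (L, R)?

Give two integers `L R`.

Answer: 20 91

Derivation:
Round 1 (k=16): L=221 R=83
Round 2 (k=50): L=83 R=224
Round 3 (k=6): L=224 R=20
Round 4 (k=9): L=20 R=91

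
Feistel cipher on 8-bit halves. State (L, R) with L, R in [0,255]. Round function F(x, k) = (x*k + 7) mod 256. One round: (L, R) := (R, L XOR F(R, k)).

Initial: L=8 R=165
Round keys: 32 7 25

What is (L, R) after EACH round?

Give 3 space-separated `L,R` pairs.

Answer: 165,175 175,117 117,219

Derivation:
Round 1 (k=32): L=165 R=175
Round 2 (k=7): L=175 R=117
Round 3 (k=25): L=117 R=219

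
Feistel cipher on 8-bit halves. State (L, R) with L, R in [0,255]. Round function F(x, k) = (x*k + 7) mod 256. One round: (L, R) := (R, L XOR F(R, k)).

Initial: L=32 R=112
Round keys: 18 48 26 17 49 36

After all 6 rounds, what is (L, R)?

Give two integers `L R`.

Answer: 215 133

Derivation:
Round 1 (k=18): L=112 R=199
Round 2 (k=48): L=199 R=39
Round 3 (k=26): L=39 R=58
Round 4 (k=17): L=58 R=198
Round 5 (k=49): L=198 R=215
Round 6 (k=36): L=215 R=133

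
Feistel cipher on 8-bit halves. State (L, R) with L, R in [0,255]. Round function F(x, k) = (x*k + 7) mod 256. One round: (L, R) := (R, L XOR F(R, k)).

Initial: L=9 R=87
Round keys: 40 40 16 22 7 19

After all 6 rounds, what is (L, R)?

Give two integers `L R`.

Answer: 3 29

Derivation:
Round 1 (k=40): L=87 R=150
Round 2 (k=40): L=150 R=32
Round 3 (k=16): L=32 R=145
Round 4 (k=22): L=145 R=93
Round 5 (k=7): L=93 R=3
Round 6 (k=19): L=3 R=29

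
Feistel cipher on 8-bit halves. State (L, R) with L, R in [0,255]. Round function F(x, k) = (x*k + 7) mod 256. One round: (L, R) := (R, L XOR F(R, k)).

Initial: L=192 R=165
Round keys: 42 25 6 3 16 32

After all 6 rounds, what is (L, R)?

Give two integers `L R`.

Answer: 11 177

Derivation:
Round 1 (k=42): L=165 R=217
Round 2 (k=25): L=217 R=157
Round 3 (k=6): L=157 R=108
Round 4 (k=3): L=108 R=214
Round 5 (k=16): L=214 R=11
Round 6 (k=32): L=11 R=177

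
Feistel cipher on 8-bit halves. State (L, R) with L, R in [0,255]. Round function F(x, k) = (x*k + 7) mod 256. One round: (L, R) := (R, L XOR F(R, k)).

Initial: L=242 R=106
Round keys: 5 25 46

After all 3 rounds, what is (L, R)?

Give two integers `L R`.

Answer: 144 12

Derivation:
Round 1 (k=5): L=106 R=235
Round 2 (k=25): L=235 R=144
Round 3 (k=46): L=144 R=12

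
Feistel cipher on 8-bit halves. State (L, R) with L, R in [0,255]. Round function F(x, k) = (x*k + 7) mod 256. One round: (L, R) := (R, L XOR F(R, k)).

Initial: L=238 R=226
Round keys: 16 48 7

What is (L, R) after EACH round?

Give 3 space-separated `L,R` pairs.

Answer: 226,201 201,85 85,147

Derivation:
Round 1 (k=16): L=226 R=201
Round 2 (k=48): L=201 R=85
Round 3 (k=7): L=85 R=147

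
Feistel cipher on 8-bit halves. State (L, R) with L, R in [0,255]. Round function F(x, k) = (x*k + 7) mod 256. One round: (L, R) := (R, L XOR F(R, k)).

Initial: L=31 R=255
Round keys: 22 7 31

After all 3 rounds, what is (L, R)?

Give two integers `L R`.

Answer: 118 191

Derivation:
Round 1 (k=22): L=255 R=238
Round 2 (k=7): L=238 R=118
Round 3 (k=31): L=118 R=191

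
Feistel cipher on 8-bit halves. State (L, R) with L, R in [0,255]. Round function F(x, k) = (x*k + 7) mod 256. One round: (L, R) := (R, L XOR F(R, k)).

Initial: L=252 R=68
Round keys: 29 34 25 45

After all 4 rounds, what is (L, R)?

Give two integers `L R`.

Round 1 (k=29): L=68 R=71
Round 2 (k=34): L=71 R=49
Round 3 (k=25): L=49 R=151
Round 4 (k=45): L=151 R=163

Answer: 151 163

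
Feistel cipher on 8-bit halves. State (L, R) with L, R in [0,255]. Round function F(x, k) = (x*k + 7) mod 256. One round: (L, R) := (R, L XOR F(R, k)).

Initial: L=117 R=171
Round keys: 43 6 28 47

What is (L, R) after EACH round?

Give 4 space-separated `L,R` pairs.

Answer: 171,181 181,238 238,186 186,195

Derivation:
Round 1 (k=43): L=171 R=181
Round 2 (k=6): L=181 R=238
Round 3 (k=28): L=238 R=186
Round 4 (k=47): L=186 R=195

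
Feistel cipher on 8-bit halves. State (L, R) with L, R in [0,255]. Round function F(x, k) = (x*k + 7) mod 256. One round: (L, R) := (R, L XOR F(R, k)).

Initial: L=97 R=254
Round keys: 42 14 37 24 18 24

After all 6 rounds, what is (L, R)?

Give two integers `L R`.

Answer: 113 21

Derivation:
Round 1 (k=42): L=254 R=210
Round 2 (k=14): L=210 R=125
Round 3 (k=37): L=125 R=202
Round 4 (k=24): L=202 R=138
Round 5 (k=18): L=138 R=113
Round 6 (k=24): L=113 R=21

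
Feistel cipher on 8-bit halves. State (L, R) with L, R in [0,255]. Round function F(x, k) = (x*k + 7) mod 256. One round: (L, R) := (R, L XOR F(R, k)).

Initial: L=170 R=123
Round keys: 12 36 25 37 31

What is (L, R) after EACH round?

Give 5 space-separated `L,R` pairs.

Answer: 123,97 97,208 208,54 54,5 5,148

Derivation:
Round 1 (k=12): L=123 R=97
Round 2 (k=36): L=97 R=208
Round 3 (k=25): L=208 R=54
Round 4 (k=37): L=54 R=5
Round 5 (k=31): L=5 R=148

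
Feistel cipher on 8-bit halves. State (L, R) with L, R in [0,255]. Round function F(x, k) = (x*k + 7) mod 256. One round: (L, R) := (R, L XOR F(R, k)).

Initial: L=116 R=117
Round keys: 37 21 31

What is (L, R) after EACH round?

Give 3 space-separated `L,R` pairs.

Answer: 117,132 132,174 174,157

Derivation:
Round 1 (k=37): L=117 R=132
Round 2 (k=21): L=132 R=174
Round 3 (k=31): L=174 R=157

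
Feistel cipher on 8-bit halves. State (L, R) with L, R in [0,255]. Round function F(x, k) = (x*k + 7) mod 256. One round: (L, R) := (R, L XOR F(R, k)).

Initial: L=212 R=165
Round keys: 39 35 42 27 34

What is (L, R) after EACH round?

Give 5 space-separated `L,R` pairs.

Round 1 (k=39): L=165 R=254
Round 2 (k=35): L=254 R=100
Round 3 (k=42): L=100 R=145
Round 4 (k=27): L=145 R=54
Round 5 (k=34): L=54 R=162

Answer: 165,254 254,100 100,145 145,54 54,162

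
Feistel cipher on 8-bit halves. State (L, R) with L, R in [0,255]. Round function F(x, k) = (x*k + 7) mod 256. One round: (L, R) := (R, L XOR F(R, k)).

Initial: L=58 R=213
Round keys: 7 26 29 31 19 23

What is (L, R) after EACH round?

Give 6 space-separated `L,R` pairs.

Answer: 213,224 224,18 18,241 241,36 36,66 66,209

Derivation:
Round 1 (k=7): L=213 R=224
Round 2 (k=26): L=224 R=18
Round 3 (k=29): L=18 R=241
Round 4 (k=31): L=241 R=36
Round 5 (k=19): L=36 R=66
Round 6 (k=23): L=66 R=209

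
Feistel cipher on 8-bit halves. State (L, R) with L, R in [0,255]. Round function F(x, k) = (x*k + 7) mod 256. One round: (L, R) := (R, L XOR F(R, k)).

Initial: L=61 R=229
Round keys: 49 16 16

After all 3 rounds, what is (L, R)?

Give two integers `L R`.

Answer: 242 198

Derivation:
Round 1 (k=49): L=229 R=225
Round 2 (k=16): L=225 R=242
Round 3 (k=16): L=242 R=198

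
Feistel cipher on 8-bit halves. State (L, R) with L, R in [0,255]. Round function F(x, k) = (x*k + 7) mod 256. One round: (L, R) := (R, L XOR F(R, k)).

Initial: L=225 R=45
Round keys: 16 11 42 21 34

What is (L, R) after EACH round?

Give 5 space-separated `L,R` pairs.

Answer: 45,54 54,116 116,57 57,192 192,190

Derivation:
Round 1 (k=16): L=45 R=54
Round 2 (k=11): L=54 R=116
Round 3 (k=42): L=116 R=57
Round 4 (k=21): L=57 R=192
Round 5 (k=34): L=192 R=190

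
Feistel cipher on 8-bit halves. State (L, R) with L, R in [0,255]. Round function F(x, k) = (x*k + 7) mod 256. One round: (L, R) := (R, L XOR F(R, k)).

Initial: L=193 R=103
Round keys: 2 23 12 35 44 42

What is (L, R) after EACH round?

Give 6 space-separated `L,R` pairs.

Answer: 103,20 20,180 180,99 99,36 36,84 84,235

Derivation:
Round 1 (k=2): L=103 R=20
Round 2 (k=23): L=20 R=180
Round 3 (k=12): L=180 R=99
Round 4 (k=35): L=99 R=36
Round 5 (k=44): L=36 R=84
Round 6 (k=42): L=84 R=235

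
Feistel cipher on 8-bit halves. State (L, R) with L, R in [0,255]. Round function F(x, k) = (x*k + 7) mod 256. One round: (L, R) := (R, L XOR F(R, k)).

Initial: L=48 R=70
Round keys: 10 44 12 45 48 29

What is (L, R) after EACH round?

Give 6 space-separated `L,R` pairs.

Answer: 70,243 243,141 141,80 80,154 154,183 183,88

Derivation:
Round 1 (k=10): L=70 R=243
Round 2 (k=44): L=243 R=141
Round 3 (k=12): L=141 R=80
Round 4 (k=45): L=80 R=154
Round 5 (k=48): L=154 R=183
Round 6 (k=29): L=183 R=88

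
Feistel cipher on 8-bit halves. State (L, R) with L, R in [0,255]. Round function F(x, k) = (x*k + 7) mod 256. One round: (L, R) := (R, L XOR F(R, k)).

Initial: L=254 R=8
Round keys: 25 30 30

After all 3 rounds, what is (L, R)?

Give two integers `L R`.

Answer: 205 60

Derivation:
Round 1 (k=25): L=8 R=49
Round 2 (k=30): L=49 R=205
Round 3 (k=30): L=205 R=60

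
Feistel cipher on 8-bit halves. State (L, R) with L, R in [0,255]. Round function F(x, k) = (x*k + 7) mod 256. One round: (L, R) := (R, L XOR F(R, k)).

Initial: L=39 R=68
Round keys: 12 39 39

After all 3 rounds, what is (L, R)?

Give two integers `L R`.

Round 1 (k=12): L=68 R=16
Round 2 (k=39): L=16 R=51
Round 3 (k=39): L=51 R=220

Answer: 51 220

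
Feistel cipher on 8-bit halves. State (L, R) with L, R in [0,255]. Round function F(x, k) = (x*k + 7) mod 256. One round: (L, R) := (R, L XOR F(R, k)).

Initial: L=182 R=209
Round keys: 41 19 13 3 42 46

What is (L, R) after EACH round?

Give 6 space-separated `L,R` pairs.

Answer: 209,54 54,216 216,201 201,186 186,66 66,89

Derivation:
Round 1 (k=41): L=209 R=54
Round 2 (k=19): L=54 R=216
Round 3 (k=13): L=216 R=201
Round 4 (k=3): L=201 R=186
Round 5 (k=42): L=186 R=66
Round 6 (k=46): L=66 R=89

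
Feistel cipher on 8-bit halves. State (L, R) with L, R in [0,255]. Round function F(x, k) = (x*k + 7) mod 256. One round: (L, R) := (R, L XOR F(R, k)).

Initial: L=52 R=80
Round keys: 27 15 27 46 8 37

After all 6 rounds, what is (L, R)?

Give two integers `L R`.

Round 1 (k=27): L=80 R=67
Round 2 (k=15): L=67 R=164
Round 3 (k=27): L=164 R=16
Round 4 (k=46): L=16 R=67
Round 5 (k=8): L=67 R=15
Round 6 (k=37): L=15 R=113

Answer: 15 113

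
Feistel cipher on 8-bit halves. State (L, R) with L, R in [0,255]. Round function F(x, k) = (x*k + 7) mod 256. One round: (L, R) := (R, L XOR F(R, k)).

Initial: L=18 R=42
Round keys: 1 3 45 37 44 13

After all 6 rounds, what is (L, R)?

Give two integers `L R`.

Round 1 (k=1): L=42 R=35
Round 2 (k=3): L=35 R=90
Round 3 (k=45): L=90 R=250
Round 4 (k=37): L=250 R=115
Round 5 (k=44): L=115 R=49
Round 6 (k=13): L=49 R=247

Answer: 49 247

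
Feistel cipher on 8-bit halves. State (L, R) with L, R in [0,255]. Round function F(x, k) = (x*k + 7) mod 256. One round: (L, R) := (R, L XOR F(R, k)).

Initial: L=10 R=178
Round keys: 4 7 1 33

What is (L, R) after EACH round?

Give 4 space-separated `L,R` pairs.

Round 1 (k=4): L=178 R=197
Round 2 (k=7): L=197 R=216
Round 3 (k=1): L=216 R=26
Round 4 (k=33): L=26 R=185

Answer: 178,197 197,216 216,26 26,185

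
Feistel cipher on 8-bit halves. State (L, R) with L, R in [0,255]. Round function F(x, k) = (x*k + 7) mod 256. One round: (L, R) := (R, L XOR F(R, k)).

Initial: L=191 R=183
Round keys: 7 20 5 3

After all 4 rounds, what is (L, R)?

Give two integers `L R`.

Round 1 (k=7): L=183 R=183
Round 2 (k=20): L=183 R=228
Round 3 (k=5): L=228 R=204
Round 4 (k=3): L=204 R=143

Answer: 204 143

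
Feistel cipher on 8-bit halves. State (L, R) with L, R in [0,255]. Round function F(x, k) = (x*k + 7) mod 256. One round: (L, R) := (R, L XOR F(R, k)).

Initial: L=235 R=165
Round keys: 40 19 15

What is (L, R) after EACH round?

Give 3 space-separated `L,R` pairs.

Round 1 (k=40): L=165 R=36
Round 2 (k=19): L=36 R=22
Round 3 (k=15): L=22 R=117

Answer: 165,36 36,22 22,117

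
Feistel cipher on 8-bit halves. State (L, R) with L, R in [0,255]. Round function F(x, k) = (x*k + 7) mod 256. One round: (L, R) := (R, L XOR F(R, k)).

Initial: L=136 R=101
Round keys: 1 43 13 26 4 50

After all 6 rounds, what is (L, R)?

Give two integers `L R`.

Round 1 (k=1): L=101 R=228
Round 2 (k=43): L=228 R=54
Round 3 (k=13): L=54 R=33
Round 4 (k=26): L=33 R=87
Round 5 (k=4): L=87 R=66
Round 6 (k=50): L=66 R=188

Answer: 66 188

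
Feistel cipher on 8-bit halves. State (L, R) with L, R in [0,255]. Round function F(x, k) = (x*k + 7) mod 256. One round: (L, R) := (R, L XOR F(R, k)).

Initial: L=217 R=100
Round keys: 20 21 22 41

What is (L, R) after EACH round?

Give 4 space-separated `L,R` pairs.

Round 1 (k=20): L=100 R=14
Round 2 (k=21): L=14 R=73
Round 3 (k=22): L=73 R=67
Round 4 (k=41): L=67 R=139

Answer: 100,14 14,73 73,67 67,139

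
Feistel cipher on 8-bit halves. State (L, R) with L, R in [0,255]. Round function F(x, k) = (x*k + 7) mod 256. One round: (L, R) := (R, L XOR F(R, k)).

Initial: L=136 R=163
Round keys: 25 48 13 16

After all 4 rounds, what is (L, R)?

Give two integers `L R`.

Round 1 (k=25): L=163 R=122
Round 2 (k=48): L=122 R=68
Round 3 (k=13): L=68 R=1
Round 4 (k=16): L=1 R=83

Answer: 1 83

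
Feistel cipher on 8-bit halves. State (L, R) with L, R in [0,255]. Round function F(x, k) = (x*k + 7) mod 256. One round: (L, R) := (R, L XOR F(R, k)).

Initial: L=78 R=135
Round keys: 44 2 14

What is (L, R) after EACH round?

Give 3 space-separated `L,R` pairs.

Round 1 (k=44): L=135 R=117
Round 2 (k=2): L=117 R=118
Round 3 (k=14): L=118 R=14

Answer: 135,117 117,118 118,14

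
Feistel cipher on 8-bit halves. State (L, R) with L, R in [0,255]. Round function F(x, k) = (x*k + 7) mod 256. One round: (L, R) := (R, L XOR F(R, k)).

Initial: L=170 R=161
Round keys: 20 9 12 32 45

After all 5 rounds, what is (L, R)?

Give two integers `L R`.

Answer: 38 23

Derivation:
Round 1 (k=20): L=161 R=49
Round 2 (k=9): L=49 R=97
Round 3 (k=12): L=97 R=162
Round 4 (k=32): L=162 R=38
Round 5 (k=45): L=38 R=23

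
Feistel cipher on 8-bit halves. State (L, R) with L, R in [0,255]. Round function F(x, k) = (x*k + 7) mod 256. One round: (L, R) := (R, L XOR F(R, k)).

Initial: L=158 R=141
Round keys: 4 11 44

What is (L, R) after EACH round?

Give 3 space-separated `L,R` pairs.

Answer: 141,165 165,147 147,238

Derivation:
Round 1 (k=4): L=141 R=165
Round 2 (k=11): L=165 R=147
Round 3 (k=44): L=147 R=238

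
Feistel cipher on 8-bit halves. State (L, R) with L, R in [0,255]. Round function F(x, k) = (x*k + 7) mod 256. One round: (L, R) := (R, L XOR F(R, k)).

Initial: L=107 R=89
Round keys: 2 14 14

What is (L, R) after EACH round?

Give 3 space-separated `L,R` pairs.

Round 1 (k=2): L=89 R=210
Round 2 (k=14): L=210 R=218
Round 3 (k=14): L=218 R=33

Answer: 89,210 210,218 218,33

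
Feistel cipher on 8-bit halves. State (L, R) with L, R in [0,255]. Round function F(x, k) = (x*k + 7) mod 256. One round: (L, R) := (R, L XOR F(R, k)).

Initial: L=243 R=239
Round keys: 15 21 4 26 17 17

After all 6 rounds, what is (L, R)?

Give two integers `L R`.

Answer: 205 50

Derivation:
Round 1 (k=15): L=239 R=251
Round 2 (k=21): L=251 R=113
Round 3 (k=4): L=113 R=48
Round 4 (k=26): L=48 R=150
Round 5 (k=17): L=150 R=205
Round 6 (k=17): L=205 R=50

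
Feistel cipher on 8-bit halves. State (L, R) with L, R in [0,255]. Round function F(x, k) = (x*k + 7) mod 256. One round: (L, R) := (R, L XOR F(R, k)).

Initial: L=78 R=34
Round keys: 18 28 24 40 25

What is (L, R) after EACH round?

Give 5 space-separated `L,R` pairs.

Answer: 34,37 37,49 49,186 186,38 38,7

Derivation:
Round 1 (k=18): L=34 R=37
Round 2 (k=28): L=37 R=49
Round 3 (k=24): L=49 R=186
Round 4 (k=40): L=186 R=38
Round 5 (k=25): L=38 R=7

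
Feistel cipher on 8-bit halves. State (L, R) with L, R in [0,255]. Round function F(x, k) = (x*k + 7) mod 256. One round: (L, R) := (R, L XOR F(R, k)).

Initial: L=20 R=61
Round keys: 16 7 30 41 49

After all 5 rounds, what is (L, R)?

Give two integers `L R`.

Answer: 252 229

Derivation:
Round 1 (k=16): L=61 R=195
Round 2 (k=7): L=195 R=97
Round 3 (k=30): L=97 R=166
Round 4 (k=41): L=166 R=252
Round 5 (k=49): L=252 R=229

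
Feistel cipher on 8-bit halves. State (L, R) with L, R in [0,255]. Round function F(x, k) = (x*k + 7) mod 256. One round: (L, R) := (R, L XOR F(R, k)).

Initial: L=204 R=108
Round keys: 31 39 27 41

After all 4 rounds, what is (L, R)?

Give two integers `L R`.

Round 1 (k=31): L=108 R=215
Round 2 (k=39): L=215 R=164
Round 3 (k=27): L=164 R=132
Round 4 (k=41): L=132 R=143

Answer: 132 143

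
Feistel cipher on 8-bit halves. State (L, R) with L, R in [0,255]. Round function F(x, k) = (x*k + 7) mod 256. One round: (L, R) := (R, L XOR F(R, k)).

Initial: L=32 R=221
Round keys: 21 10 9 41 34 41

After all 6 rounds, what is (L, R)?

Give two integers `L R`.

Answer: 2 139

Derivation:
Round 1 (k=21): L=221 R=8
Round 2 (k=10): L=8 R=138
Round 3 (k=9): L=138 R=233
Round 4 (k=41): L=233 R=210
Round 5 (k=34): L=210 R=2
Round 6 (k=41): L=2 R=139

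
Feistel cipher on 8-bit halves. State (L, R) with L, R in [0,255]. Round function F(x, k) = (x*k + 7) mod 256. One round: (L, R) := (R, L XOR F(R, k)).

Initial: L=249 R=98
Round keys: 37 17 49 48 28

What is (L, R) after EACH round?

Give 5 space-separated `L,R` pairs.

Answer: 98,200 200,45 45,108 108,106 106,243

Derivation:
Round 1 (k=37): L=98 R=200
Round 2 (k=17): L=200 R=45
Round 3 (k=49): L=45 R=108
Round 4 (k=48): L=108 R=106
Round 5 (k=28): L=106 R=243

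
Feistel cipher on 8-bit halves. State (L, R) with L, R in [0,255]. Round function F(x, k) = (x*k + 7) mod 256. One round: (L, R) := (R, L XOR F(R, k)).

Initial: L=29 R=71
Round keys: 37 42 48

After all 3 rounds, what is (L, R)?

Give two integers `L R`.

Answer: 10 176

Derivation:
Round 1 (k=37): L=71 R=87
Round 2 (k=42): L=87 R=10
Round 3 (k=48): L=10 R=176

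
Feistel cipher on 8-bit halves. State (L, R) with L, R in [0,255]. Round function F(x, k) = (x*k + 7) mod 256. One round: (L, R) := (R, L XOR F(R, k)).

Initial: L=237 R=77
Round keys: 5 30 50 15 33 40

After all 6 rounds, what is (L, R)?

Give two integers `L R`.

Round 1 (k=5): L=77 R=101
Round 2 (k=30): L=101 R=144
Round 3 (k=50): L=144 R=66
Round 4 (k=15): L=66 R=117
Round 5 (k=33): L=117 R=94
Round 6 (k=40): L=94 R=194

Answer: 94 194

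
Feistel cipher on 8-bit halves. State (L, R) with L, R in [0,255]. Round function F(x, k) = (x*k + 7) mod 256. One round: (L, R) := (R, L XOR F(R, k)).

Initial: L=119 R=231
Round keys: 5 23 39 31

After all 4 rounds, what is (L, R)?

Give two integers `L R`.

Round 1 (k=5): L=231 R=253
Round 2 (k=23): L=253 R=37
Round 3 (k=39): L=37 R=87
Round 4 (k=31): L=87 R=181

Answer: 87 181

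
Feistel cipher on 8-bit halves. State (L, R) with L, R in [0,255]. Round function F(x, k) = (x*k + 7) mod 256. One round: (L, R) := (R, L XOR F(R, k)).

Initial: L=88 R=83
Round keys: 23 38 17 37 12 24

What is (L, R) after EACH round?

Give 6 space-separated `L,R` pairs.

Answer: 83,36 36,12 12,247 247,182 182,120 120,241

Derivation:
Round 1 (k=23): L=83 R=36
Round 2 (k=38): L=36 R=12
Round 3 (k=17): L=12 R=247
Round 4 (k=37): L=247 R=182
Round 5 (k=12): L=182 R=120
Round 6 (k=24): L=120 R=241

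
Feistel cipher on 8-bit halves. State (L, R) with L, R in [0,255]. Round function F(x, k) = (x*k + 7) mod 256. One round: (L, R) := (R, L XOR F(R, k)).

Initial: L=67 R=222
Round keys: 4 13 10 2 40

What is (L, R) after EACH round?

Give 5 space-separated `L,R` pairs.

Round 1 (k=4): L=222 R=60
Round 2 (k=13): L=60 R=205
Round 3 (k=10): L=205 R=53
Round 4 (k=2): L=53 R=188
Round 5 (k=40): L=188 R=82

Answer: 222,60 60,205 205,53 53,188 188,82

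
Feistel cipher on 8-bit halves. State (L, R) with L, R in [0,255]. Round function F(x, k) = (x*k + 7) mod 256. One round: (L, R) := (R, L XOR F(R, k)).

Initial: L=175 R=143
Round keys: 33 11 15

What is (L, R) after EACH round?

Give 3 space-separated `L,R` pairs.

Round 1 (k=33): L=143 R=217
Round 2 (k=11): L=217 R=213
Round 3 (k=15): L=213 R=91

Answer: 143,217 217,213 213,91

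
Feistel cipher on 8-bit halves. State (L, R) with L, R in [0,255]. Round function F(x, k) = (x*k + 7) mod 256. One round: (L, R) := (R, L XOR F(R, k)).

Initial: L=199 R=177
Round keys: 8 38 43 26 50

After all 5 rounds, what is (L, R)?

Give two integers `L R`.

Round 1 (k=8): L=177 R=72
Round 2 (k=38): L=72 R=6
Round 3 (k=43): L=6 R=65
Round 4 (k=26): L=65 R=167
Round 5 (k=50): L=167 R=228

Answer: 167 228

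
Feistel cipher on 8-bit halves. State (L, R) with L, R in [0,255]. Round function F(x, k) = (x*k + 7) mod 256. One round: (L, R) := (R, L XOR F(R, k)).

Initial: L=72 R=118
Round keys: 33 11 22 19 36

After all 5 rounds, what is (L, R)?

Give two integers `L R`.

Answer: 245 89

Derivation:
Round 1 (k=33): L=118 R=117
Round 2 (k=11): L=117 R=120
Round 3 (k=22): L=120 R=34
Round 4 (k=19): L=34 R=245
Round 5 (k=36): L=245 R=89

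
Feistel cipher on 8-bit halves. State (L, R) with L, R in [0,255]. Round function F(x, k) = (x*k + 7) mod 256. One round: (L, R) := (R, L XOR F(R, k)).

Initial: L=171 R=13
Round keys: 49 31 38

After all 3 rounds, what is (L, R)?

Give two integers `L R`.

Answer: 181 202

Derivation:
Round 1 (k=49): L=13 R=47
Round 2 (k=31): L=47 R=181
Round 3 (k=38): L=181 R=202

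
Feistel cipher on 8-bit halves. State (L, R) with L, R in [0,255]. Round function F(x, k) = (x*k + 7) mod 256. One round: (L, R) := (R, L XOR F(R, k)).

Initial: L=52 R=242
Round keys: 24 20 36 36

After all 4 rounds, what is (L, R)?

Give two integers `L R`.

Round 1 (k=24): L=242 R=131
Round 2 (k=20): L=131 R=177
Round 3 (k=36): L=177 R=104
Round 4 (k=36): L=104 R=22

Answer: 104 22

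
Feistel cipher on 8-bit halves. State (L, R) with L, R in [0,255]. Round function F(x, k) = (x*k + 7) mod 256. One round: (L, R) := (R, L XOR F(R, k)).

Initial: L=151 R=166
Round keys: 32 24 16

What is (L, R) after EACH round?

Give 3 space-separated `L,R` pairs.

Answer: 166,80 80,33 33,71

Derivation:
Round 1 (k=32): L=166 R=80
Round 2 (k=24): L=80 R=33
Round 3 (k=16): L=33 R=71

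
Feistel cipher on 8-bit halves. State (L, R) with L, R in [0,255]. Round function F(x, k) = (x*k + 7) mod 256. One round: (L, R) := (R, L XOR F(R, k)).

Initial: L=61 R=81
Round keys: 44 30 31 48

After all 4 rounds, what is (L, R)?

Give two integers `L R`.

Round 1 (k=44): L=81 R=206
Round 2 (k=30): L=206 R=122
Round 3 (k=31): L=122 R=3
Round 4 (k=48): L=3 R=237

Answer: 3 237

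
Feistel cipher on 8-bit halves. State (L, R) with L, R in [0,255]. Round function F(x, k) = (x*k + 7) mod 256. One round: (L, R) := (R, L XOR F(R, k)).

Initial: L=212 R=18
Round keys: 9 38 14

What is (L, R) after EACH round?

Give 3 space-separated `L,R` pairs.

Round 1 (k=9): L=18 R=125
Round 2 (k=38): L=125 R=135
Round 3 (k=14): L=135 R=20

Answer: 18,125 125,135 135,20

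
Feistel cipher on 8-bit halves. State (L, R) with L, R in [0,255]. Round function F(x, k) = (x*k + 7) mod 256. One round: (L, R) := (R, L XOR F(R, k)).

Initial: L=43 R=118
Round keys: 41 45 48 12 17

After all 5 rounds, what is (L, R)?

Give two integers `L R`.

Round 1 (k=41): L=118 R=198
Round 2 (k=45): L=198 R=163
Round 3 (k=48): L=163 R=81
Round 4 (k=12): L=81 R=112
Round 5 (k=17): L=112 R=38

Answer: 112 38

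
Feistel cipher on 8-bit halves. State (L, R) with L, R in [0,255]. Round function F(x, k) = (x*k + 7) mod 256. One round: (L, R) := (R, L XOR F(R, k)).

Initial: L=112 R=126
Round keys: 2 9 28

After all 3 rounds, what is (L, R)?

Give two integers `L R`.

Round 1 (k=2): L=126 R=115
Round 2 (k=9): L=115 R=108
Round 3 (k=28): L=108 R=164

Answer: 108 164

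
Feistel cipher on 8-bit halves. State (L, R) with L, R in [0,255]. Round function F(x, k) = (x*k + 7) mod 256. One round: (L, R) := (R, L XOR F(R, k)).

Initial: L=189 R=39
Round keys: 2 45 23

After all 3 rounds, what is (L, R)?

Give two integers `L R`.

Answer: 232 55

Derivation:
Round 1 (k=2): L=39 R=232
Round 2 (k=45): L=232 R=232
Round 3 (k=23): L=232 R=55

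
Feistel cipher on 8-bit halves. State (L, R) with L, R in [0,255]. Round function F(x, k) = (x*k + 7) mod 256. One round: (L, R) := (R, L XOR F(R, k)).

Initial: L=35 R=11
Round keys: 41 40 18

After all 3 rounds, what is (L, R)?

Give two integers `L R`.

Answer: 100 230

Derivation:
Round 1 (k=41): L=11 R=233
Round 2 (k=40): L=233 R=100
Round 3 (k=18): L=100 R=230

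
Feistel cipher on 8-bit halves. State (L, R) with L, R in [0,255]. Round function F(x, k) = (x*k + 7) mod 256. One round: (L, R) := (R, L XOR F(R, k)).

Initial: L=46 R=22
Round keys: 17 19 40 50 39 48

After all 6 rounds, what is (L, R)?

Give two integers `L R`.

Round 1 (k=17): L=22 R=83
Round 2 (k=19): L=83 R=38
Round 3 (k=40): L=38 R=164
Round 4 (k=50): L=164 R=41
Round 5 (k=39): L=41 R=226
Round 6 (k=48): L=226 R=78

Answer: 226 78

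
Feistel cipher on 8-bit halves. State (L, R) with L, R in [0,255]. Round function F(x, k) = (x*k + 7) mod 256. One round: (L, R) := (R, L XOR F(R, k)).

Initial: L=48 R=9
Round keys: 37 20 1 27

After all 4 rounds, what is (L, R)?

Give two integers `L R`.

Answer: 129 124

Derivation:
Round 1 (k=37): L=9 R=100
Round 2 (k=20): L=100 R=222
Round 3 (k=1): L=222 R=129
Round 4 (k=27): L=129 R=124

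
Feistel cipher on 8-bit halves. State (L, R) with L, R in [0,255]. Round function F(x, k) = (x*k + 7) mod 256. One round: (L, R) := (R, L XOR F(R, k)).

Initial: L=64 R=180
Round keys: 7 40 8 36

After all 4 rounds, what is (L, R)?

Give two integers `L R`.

Round 1 (k=7): L=180 R=179
Round 2 (k=40): L=179 R=75
Round 3 (k=8): L=75 R=236
Round 4 (k=36): L=236 R=124

Answer: 236 124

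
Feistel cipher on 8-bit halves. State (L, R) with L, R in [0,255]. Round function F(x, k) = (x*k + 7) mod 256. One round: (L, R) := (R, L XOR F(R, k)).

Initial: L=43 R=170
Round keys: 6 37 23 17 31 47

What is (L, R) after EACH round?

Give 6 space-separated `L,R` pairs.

Answer: 170,40 40,101 101,50 50,60 60,121 121,2

Derivation:
Round 1 (k=6): L=170 R=40
Round 2 (k=37): L=40 R=101
Round 3 (k=23): L=101 R=50
Round 4 (k=17): L=50 R=60
Round 5 (k=31): L=60 R=121
Round 6 (k=47): L=121 R=2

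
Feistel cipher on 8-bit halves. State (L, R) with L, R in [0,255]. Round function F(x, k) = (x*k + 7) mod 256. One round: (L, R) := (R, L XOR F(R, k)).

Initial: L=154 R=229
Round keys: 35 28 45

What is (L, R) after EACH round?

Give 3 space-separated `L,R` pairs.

Answer: 229,204 204,178 178,157

Derivation:
Round 1 (k=35): L=229 R=204
Round 2 (k=28): L=204 R=178
Round 3 (k=45): L=178 R=157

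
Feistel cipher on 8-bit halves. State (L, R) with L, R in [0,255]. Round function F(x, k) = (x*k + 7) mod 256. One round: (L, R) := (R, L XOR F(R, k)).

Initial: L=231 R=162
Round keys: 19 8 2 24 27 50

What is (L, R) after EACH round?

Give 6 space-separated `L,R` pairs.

Round 1 (k=19): L=162 R=234
Round 2 (k=8): L=234 R=245
Round 3 (k=2): L=245 R=27
Round 4 (k=24): L=27 R=122
Round 5 (k=27): L=122 R=254
Round 6 (k=50): L=254 R=217

Answer: 162,234 234,245 245,27 27,122 122,254 254,217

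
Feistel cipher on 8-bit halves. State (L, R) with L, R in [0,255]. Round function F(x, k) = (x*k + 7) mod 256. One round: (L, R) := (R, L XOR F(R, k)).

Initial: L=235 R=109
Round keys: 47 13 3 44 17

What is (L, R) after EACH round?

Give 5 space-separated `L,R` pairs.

Answer: 109,225 225,25 25,179 179,210 210,74

Derivation:
Round 1 (k=47): L=109 R=225
Round 2 (k=13): L=225 R=25
Round 3 (k=3): L=25 R=179
Round 4 (k=44): L=179 R=210
Round 5 (k=17): L=210 R=74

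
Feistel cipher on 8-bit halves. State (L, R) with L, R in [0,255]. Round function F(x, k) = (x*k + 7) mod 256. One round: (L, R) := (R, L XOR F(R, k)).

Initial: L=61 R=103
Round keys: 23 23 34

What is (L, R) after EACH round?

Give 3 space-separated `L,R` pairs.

Round 1 (k=23): L=103 R=117
Round 2 (k=23): L=117 R=237
Round 3 (k=34): L=237 R=244

Answer: 103,117 117,237 237,244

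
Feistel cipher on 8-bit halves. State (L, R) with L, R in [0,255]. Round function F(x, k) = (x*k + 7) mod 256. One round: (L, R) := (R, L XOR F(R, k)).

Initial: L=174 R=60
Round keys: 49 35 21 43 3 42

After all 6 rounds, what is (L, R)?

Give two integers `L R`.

Round 1 (k=49): L=60 R=45
Round 2 (k=35): L=45 R=18
Round 3 (k=21): L=18 R=172
Round 4 (k=43): L=172 R=249
Round 5 (k=3): L=249 R=94
Round 6 (k=42): L=94 R=138

Answer: 94 138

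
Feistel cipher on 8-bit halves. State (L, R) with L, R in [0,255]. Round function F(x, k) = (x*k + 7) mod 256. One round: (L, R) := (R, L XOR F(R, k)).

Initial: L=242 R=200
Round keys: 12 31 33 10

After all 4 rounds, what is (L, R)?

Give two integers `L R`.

Round 1 (k=12): L=200 R=149
Round 2 (k=31): L=149 R=218
Round 3 (k=33): L=218 R=180
Round 4 (k=10): L=180 R=213

Answer: 180 213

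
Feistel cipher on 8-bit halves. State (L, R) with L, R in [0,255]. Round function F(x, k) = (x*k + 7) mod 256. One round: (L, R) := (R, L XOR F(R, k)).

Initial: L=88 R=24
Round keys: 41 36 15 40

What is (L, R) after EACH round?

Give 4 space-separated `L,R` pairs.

Answer: 24,135 135,27 27,27 27,36

Derivation:
Round 1 (k=41): L=24 R=135
Round 2 (k=36): L=135 R=27
Round 3 (k=15): L=27 R=27
Round 4 (k=40): L=27 R=36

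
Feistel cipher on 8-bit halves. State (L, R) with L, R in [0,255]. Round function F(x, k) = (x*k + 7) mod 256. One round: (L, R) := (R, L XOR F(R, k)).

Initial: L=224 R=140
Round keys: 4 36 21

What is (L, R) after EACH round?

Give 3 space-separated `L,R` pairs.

Answer: 140,215 215,207 207,213

Derivation:
Round 1 (k=4): L=140 R=215
Round 2 (k=36): L=215 R=207
Round 3 (k=21): L=207 R=213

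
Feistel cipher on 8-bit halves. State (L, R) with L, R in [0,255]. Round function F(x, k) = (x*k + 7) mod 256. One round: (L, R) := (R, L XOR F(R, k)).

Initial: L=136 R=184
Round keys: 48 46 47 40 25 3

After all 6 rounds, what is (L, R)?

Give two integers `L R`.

Round 1 (k=48): L=184 R=15
Round 2 (k=46): L=15 R=1
Round 3 (k=47): L=1 R=57
Round 4 (k=40): L=57 R=238
Round 5 (k=25): L=238 R=124
Round 6 (k=3): L=124 R=149

Answer: 124 149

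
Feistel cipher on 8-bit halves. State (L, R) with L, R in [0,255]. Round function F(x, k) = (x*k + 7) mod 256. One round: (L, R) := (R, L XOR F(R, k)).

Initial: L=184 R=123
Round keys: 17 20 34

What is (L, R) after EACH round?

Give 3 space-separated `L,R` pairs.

Round 1 (k=17): L=123 R=138
Round 2 (k=20): L=138 R=180
Round 3 (k=34): L=180 R=101

Answer: 123,138 138,180 180,101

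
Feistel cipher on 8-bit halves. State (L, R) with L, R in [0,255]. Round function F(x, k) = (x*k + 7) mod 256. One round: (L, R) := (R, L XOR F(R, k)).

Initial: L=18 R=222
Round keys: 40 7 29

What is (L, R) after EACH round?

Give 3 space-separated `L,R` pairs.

Answer: 222,165 165,84 84,46

Derivation:
Round 1 (k=40): L=222 R=165
Round 2 (k=7): L=165 R=84
Round 3 (k=29): L=84 R=46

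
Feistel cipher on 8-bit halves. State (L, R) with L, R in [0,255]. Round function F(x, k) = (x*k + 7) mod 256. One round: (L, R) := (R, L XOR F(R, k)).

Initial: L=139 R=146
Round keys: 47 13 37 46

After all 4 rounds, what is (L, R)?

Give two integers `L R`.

Answer: 156 80

Derivation:
Round 1 (k=47): L=146 R=94
Round 2 (k=13): L=94 R=95
Round 3 (k=37): L=95 R=156
Round 4 (k=46): L=156 R=80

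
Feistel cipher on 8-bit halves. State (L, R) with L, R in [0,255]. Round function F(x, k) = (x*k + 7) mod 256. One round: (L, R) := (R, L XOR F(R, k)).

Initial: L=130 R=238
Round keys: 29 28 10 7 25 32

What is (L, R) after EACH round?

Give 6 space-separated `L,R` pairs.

Round 1 (k=29): L=238 R=127
Round 2 (k=28): L=127 R=5
Round 3 (k=10): L=5 R=70
Round 4 (k=7): L=70 R=244
Round 5 (k=25): L=244 R=157
Round 6 (k=32): L=157 R=83

Answer: 238,127 127,5 5,70 70,244 244,157 157,83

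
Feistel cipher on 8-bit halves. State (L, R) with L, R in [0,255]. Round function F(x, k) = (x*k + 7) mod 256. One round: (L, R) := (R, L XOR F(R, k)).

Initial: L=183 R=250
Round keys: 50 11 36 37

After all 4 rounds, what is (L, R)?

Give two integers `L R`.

Answer: 7 91

Derivation:
Round 1 (k=50): L=250 R=108
Round 2 (k=11): L=108 R=81
Round 3 (k=36): L=81 R=7
Round 4 (k=37): L=7 R=91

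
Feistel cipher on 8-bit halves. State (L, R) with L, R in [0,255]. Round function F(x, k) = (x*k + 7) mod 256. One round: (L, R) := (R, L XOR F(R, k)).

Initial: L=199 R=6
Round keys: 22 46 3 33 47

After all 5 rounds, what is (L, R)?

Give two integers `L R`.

Round 1 (k=22): L=6 R=76
Round 2 (k=46): L=76 R=169
Round 3 (k=3): L=169 R=78
Round 4 (k=33): L=78 R=188
Round 5 (k=47): L=188 R=197

Answer: 188 197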